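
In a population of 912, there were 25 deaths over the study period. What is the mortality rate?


Mortality rate = 25 / 912 = 0.027412 ≈ 0.0274

0.0274


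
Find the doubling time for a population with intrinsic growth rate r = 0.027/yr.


td = ln(2) / 0.027 = 0.693147 / 0.027 = 25.6721 ≈ 25.7 years

25.7 years


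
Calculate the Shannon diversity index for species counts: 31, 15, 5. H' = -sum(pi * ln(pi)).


Total N = 31 + 15 + 5 = 51
Per-species terms:
  p = 31/51 = 0.607843; ln(p) = -0.497839; p*ln(p) = 0.607843 * (-0.497839) = -0.302608
  p = 15/51 = 0.294118; ln(p) = -1.223774; p*ln(p) = 0.294118 * (-1.223774) = -0.359934
  p = 5/51 = 0.098039; ln(p) = -2.322390; p*ln(p) = 0.098039 * (-2.322390) = -0.227685
sum(p*ln(p)) = (-0.302608) + (-0.359934) + (-0.227685) = -0.890227
H' = -(-0.890227) = 0.890227 ≈ 0.8902

0.8902


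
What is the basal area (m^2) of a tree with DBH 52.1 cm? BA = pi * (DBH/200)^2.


D/200 = 52.1/200 = 0.2605 m
(D/200)^2 = 0.2605^2 = 0.06786025
BA = 3.141593 * 0.06786025 = 0.213189 ≈ 0.2132 m^2

0.2132 m^2


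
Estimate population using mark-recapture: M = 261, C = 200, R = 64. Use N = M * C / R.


N = M * C / R = 261 * 200 / 64 = 52200 / 64 = 815.63 ≈ 816

816 individuals


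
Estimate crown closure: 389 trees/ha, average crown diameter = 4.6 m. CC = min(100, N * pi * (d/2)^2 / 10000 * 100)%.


(d/2)^2 = (4.6/2)^2 = 2.3^2 = 5.29
Crown area = 3.141593 * 5.29 = 16.6190 m^2
N * area / 10000 * 100 = 389 * 16.6190 / 10000 * 100 = 64.6479
CC = min(100, 64.6479) = 64.6479 ≈ 64.6%

64.6%


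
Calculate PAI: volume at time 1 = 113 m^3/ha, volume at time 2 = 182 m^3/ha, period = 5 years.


PAI = (V2 - V1) / period = (182 - 113) / 5 = 69 / 5 = 13.80 m^3/ha/yr

13.80 m^3/ha/yr


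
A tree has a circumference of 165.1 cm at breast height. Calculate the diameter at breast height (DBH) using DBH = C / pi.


DBH = C / pi = 165.1 / 3.141593 = 52.5530 ≈ 52.55 cm

52.55 cm


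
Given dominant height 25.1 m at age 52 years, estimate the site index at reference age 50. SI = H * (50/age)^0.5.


50/52 = 0.961538
(0.961538)^0.5 = 0.980580
SI = 25.1 * 0.980580 = 24.6126 ≈ 24.6 m

24.6 m


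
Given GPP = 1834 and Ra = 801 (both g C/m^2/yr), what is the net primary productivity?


NPP = GPP - Ra = 1834 - 801 = 1033 g C/m^2/yr

1033 g C/m^2/yr


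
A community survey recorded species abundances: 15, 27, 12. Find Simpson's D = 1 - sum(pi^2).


Total N = 15 + 27 + 12 = 54
Per-species terms:
  p = 15/54 = 0.277778; p^2 = 0.277778^2 = 0.077161
  p = 27/54 = 0.500000; p^2 = 0.500000^2 = 0.250000
  p = 12/54 = 0.222222; p^2 = 0.222222^2 = 0.049383
sum(p^2) = 0.077161 + 0.250000 + 0.049383 = 0.376544
D = 1 - 0.376544 = 0.623456 ≈ 0.6235

0.6235


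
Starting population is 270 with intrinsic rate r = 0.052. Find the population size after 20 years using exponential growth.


r*t = 0.052 * 20 = 1.04
exp(1.04) = 2.82922
N = 270 * 2.82922 = 763.889 ≈ 764

764


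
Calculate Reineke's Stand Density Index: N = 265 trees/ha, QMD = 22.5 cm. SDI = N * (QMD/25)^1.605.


QMD/25 = 22.5/25 = 0.9
(0.9)^1.605 = exp(1.605 * ln(0.9)) = exp(1.605 * (-0.105361)) = exp(-0.169104) = 0.844421
SDI = 265 * 0.844421 = 223.772 ≈ 224

224


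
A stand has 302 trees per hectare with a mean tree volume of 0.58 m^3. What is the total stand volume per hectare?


V_stand = 302 * 0.58 = 175.16 ≈ 175.2 m^3/ha

175.2 m^3/ha


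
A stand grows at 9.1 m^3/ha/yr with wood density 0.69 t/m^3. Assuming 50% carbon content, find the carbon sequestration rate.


C = 9.1 * 0.69 * 0.5 = 3.1395 ≈ 3.14 t C/ha/yr

3.14 t C/ha/yr


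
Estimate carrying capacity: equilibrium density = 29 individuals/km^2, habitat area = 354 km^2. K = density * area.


K = 29 * 354 = 10266 individuals

10266 individuals


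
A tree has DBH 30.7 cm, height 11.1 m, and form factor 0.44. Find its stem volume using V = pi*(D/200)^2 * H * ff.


(D/200)^2 = (30.7/200)^2 = 0.1535^2 = 0.02356225
BA = 3.141593 * 0.02356225 = 0.0740230 m^2
V = 0.0740230 * 11.1 * 0.44 = 0.361528 ≈ 0.362 m^3

0.362 m^3


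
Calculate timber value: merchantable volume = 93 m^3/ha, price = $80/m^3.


Value = 93 * 80 = $7440/ha

$7440/ha


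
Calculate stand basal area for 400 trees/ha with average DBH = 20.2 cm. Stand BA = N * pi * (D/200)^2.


(D/200)^2 = (20.2/200)^2 = 0.101^2 = 0.010201
Individual BA = 3.141593 * 0.010201 = 0.0320474 m^2
Stand BA = 400 * 0.0320474 = 12.8190 ≈ 12.82 m^2/ha

12.82 m^2/ha


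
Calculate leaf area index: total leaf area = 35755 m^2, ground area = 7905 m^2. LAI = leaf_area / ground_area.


LAI = 35755 / 7905 = 4.5231 ≈ 4.52

4.52


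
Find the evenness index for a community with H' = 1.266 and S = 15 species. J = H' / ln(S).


ln(15) = 2.70805
J = H' / ln(S) = 1.266 / 2.70805 = 0.467495 ≈ 0.4675

0.4675


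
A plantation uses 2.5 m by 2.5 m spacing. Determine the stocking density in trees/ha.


N = 10000 / 2.5^2 = 10000 / 6.25 = 1600.00 ≈ 1600 trees/ha

1600 trees/ha


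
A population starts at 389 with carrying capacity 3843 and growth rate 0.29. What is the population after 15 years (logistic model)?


(K - N0)/N0 = (3843 - 389)/389 = 3454/389 = 8.87918
r*t = 0.29 * 15 = 4.35; exp(-4.35) = 0.0129068
8.87918 * 0.0129068 = 0.114602
1 + 0.114602 = 1.11460
N = 3843 / 1.11460 = 3447.87 ≈ 3448

3448


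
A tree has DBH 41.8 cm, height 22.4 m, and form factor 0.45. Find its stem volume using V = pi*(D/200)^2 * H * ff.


(D/200)^2 = (41.8/200)^2 = 0.209^2 = 0.043681
BA = 3.141593 * 0.043681 = 0.137228 m^2
V = 0.137228 * 22.4 * 0.45 = 1.38326 ≈ 1.383 m^3

1.383 m^3


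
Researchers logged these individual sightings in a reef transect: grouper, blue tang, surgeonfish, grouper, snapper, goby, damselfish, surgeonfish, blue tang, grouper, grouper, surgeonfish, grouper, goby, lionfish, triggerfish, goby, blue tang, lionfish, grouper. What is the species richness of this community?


Total individuals logged = 20
Distinct species (count of individuals): grouper (6), blue tang (3), surgeonfish (3), snapper (1), goby (3), damselfish (1), lionfish (2), triggerfish (1)
Species richness = number of distinct species = 8

8


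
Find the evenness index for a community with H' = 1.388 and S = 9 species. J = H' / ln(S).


ln(9) = 2.19722
J = H' / ln(S) = 1.388 / 2.19722 = 0.631707 ≈ 0.6317

0.6317


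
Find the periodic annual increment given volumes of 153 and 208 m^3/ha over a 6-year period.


PAI = (V2 - V1) / period = (208 - 153) / 6 = 55 / 6 = 9.1667 ≈ 9.17 m^3/ha/yr

9.17 m^3/ha/yr


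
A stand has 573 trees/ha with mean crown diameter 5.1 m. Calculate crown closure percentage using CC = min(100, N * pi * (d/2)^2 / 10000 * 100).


(d/2)^2 = (5.1/2)^2 = 2.55^2 = 6.5025
Crown area = 3.141593 * 6.5025 = 20.4282 m^2
N * area / 10000 * 100 = 573 * 20.4282 / 10000 * 100 = 117.054
CC = min(100, 117.054) = 100%

100%


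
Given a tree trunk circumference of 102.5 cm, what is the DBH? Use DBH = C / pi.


DBH = C / pi = 102.5 / 3.141593 = 32.6268 ≈ 32.63 cm

32.63 cm


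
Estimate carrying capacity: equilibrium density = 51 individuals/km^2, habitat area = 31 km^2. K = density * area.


K = 51 * 31 = 1581 individuals

1581 individuals


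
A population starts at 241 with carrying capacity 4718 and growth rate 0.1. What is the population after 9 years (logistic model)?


(K - N0)/N0 = (4718 - 241)/241 = 4477/241 = 18.5768
r*t = 0.1 * 9 = 0.9; exp(-0.9) = 0.406570
18.5768 * 0.406570 = 7.55277
1 + 7.55277 = 8.55277
N = 4718 / 8.55277 = 551.634 ≈ 552

552


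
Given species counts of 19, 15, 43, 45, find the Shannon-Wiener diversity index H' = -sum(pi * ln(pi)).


Total N = 19 + 15 + 43 + 45 = 122
Per-species terms:
  p = 19/122 = 0.155738; ln(p) = -1.859580; p*ln(p) = 0.155738 * (-1.859580) = -0.289607
  p = 15/122 = 0.122951; ln(p) = -2.095969; p*ln(p) = 0.122951 * (-2.095969) = -0.257701
  p = 43/122 = 0.352459; ln(p) = -1.042821; p*ln(p) = 0.352459 * (-1.042821) = -0.367552
  p = 45/122 = 0.368852; ln(p) = -0.997360; p*ln(p) = 0.368852 * (-0.997360) = -0.367878
sum(p*ln(p)) = (-0.289607) + (-0.257701) + (-0.367552) + (-0.367878) = -1.282738
H' = -(-1.282738) = 1.282738 ≈ 1.2827

1.2827


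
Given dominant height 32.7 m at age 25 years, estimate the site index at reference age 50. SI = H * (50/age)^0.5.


50/25 = 2.00000
(2.00000)^0.5 = 1.41421
SI = 32.7 * 1.41421 = 46.2447 ≈ 46.2 m

46.2 m


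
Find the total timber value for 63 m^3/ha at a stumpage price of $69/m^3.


Value = 63 * 69 = $4347/ha

$4347/ha


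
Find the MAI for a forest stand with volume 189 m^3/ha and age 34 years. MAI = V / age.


MAI = 189 / 34 = 5.5588 ≈ 5.56 m^3/ha/yr

5.56 m^3/ha/yr


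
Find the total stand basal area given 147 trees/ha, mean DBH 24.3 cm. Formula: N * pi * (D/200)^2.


(D/200)^2 = (24.3/200)^2 = 0.1215^2 = 0.01476225
Individual BA = 3.141593 * 0.01476225 = 0.0463770 m^2
Stand BA = 147 * 0.0463770 = 6.81742 ≈ 6.82 m^2/ha

6.82 m^2/ha


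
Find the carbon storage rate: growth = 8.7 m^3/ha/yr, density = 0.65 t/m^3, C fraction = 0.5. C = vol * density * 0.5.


C = 8.7 * 0.65 * 0.5 = 2.8275 ≈ 2.83 t C/ha/yr

2.83 t C/ha/yr


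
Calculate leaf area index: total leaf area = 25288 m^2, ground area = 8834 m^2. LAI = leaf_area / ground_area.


LAI = 25288 / 8834 = 2.8626 ≈ 2.86

2.86


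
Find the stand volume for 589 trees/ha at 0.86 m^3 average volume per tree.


V_stand = 589 * 0.86 = 506.54 ≈ 506.5 m^3/ha

506.5 m^3/ha


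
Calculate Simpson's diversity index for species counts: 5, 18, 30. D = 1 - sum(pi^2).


Total N = 5 + 18 + 30 = 53
Per-species terms:
  p = 5/53 = 0.094340; p^2 = 0.094340^2 = 0.008900
  p = 18/53 = 0.339623; p^2 = 0.339623^2 = 0.115344
  p = 30/53 = 0.566038; p^2 = 0.566038^2 = 0.320399
sum(p^2) = 0.008900 + 0.115344 + 0.320399 = 0.444643
D = 1 - 0.444643 = 0.555357 ≈ 0.5554

0.5554


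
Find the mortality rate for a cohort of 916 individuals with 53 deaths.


Mortality rate = 53 / 916 = 0.057860 ≈ 0.0579

0.0579


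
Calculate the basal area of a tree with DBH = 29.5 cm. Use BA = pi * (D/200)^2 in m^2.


D/200 = 29.5/200 = 0.1475 m
(D/200)^2 = 0.1475^2 = 0.02175625
BA = 3.141593 * 0.02175625 = 0.0683493 ≈ 0.0683 m^2

0.0683 m^2


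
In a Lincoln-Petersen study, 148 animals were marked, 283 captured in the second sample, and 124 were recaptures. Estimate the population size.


N = M * C / R = 148 * 283 / 124 = 41884 / 124 = 337.77 ≈ 338

338 individuals


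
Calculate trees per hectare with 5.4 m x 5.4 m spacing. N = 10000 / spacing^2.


N = 10000 / 5.4^2 = 10000 / 29.16 = 342.936 ≈ 343 trees/ha

343 trees/ha


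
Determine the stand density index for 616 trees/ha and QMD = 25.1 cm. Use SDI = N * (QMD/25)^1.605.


QMD/25 = 25.1/25 = 1.004
(1.004)^1.605 = exp(1.605 * ln(1.004)) = exp(1.605 * 0.00399202) = exp(0.00640719) = 1.00643
SDI = 616 * 1.00643 = 619.961 ≈ 620

620


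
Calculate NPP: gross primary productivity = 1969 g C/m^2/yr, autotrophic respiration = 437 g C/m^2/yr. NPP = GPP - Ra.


NPP = GPP - Ra = 1969 - 437 = 1532 g C/m^2/yr

1532 g C/m^2/yr


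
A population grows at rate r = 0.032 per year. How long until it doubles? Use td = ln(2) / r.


td = ln(2) / 0.032 = 0.693147 / 0.032 = 21.6608 ≈ 21.7 years

21.7 years


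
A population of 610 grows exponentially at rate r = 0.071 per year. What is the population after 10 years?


r*t = 0.071 * 10 = 0.71
exp(0.71) = 2.03399
N = 610 * 2.03399 = 1240.73 ≈ 1241

1241


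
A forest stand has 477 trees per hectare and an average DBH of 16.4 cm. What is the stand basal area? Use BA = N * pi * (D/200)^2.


(D/200)^2 = (16.4/200)^2 = 0.082^2 = 0.006724
Individual BA = 3.141593 * 0.006724 = 0.0211241 m^2
Stand BA = 477 * 0.0211241 = 10.0762 ≈ 10.08 m^2/ha

10.08 m^2/ha


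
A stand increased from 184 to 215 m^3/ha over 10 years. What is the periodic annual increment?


PAI = (V2 - V1) / period = (215 - 184) / 10 = 31 / 10 = 3.10 m^3/ha/yr

3.10 m^3/ha/yr


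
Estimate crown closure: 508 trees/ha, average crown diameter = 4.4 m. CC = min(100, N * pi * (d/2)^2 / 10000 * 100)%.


(d/2)^2 = (4.4/2)^2 = 2.2^2 = 4.84
Crown area = 3.141593 * 4.84 = 15.2053 m^2
N * area / 10000 * 100 = 508 * 15.2053 / 10000 * 100 = 77.2429
CC = min(100, 77.2429) = 77.2429 ≈ 77.2%

77.2%


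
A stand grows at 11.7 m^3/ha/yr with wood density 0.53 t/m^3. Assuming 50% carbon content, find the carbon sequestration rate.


C = 11.7 * 0.53 * 0.5 = 3.1005 ≈ 3.10 t C/ha/yr

3.10 t C/ha/yr


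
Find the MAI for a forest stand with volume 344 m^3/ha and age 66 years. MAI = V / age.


MAI = 344 / 66 = 5.2121 ≈ 5.21 m^3/ha/yr

5.21 m^3/ha/yr


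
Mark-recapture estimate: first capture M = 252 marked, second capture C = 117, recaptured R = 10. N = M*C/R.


N = M * C / R = 252 * 117 / 10 = 29484 / 10 = 2948.40 ≈ 2948

2948 individuals


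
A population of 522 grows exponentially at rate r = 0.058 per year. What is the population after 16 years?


r*t = 0.058 * 16 = 0.928
exp(0.928) = 2.52945
N = 522 * 2.52945 = 1320.37 ≈ 1320

1320


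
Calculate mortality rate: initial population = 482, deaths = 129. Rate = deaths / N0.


Mortality rate = 129 / 482 = 0.267635 ≈ 0.2676

0.2676


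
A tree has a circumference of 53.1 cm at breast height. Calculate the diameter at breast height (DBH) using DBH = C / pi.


DBH = C / pi = 53.1 / 3.141593 = 16.9023 ≈ 16.90 cm

16.90 cm


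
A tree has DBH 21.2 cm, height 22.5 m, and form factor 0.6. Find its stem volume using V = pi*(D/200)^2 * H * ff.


(D/200)^2 = (21.2/200)^2 = 0.106^2 = 0.011236
BA = 3.141593 * 0.011236 = 0.0352989 m^2
V = 0.0352989 * 22.5 * 0.6 = 0.476535 ≈ 0.477 m^3

0.477 m^3


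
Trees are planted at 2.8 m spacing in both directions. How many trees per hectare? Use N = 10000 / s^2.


N = 10000 / 2.8^2 = 10000 / 7.84 = 1275.51 ≈ 1276 trees/ha

1276 trees/ha


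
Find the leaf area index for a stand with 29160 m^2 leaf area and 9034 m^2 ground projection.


LAI = 29160 / 9034 = 3.2278 ≈ 3.23

3.23


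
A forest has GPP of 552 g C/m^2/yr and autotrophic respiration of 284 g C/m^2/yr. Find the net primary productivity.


NPP = GPP - Ra = 552 - 284 = 268 g C/m^2/yr

268 g C/m^2/yr


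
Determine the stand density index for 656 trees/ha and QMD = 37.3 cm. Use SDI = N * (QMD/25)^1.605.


QMD/25 = 37.3/25 = 1.492
(1.492)^1.605 = exp(1.605 * ln(1.492)) = exp(1.605 * 0.400118) = exp(0.642189) = 1.90064
SDI = 656 * 1.90064 = 1246.82 ≈ 1247

1247


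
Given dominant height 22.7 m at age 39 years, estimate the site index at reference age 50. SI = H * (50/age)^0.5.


50/39 = 1.28205
(1.28205)^0.5 = 1.13228
SI = 22.7 * 1.13228 = 25.7028 ≈ 25.7 m

25.7 m


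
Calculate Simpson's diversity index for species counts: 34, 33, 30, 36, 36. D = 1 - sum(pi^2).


Total N = 34 + 33 + 30 + 36 + 36 = 169
Per-species terms:
  p = 34/169 = 0.201183; p^2 = 0.201183^2 = 0.040475
  p = 33/169 = 0.195266; p^2 = 0.195266^2 = 0.038129
  p = 30/169 = 0.177515; p^2 = 0.177515^2 = 0.031512
  p = 36/169 = 0.213018; p^2 = 0.213018^2 = 0.045377
  p = 36/169 = 0.213018; p^2 = 0.213018^2 = 0.045377
sum(p^2) = 0.040475 + 0.038129 + 0.031512 + 0.045377 + 0.045377 = 0.200870
D = 1 - 0.200870 = 0.799130 ≈ 0.7991

0.7991


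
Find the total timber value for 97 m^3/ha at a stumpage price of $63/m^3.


Value = 97 * 63 = $6111/ha

$6111/ha


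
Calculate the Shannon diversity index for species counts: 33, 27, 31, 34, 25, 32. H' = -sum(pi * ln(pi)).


Total N = 33 + 27 + 31 + 34 + 25 + 32 = 182
Per-species terms:
  p = 33/182 = 0.181319; ln(p) = -1.707497; p*ln(p) = 0.181319 * (-1.707497) = -0.309602
  p = 27/182 = 0.148352; ln(p) = -1.908167; p*ln(p) = 0.148352 * (-1.908167) = -0.283080
  p = 31/182 = 0.170330; ln(p) = -1.770018; p*ln(p) = 0.170330 * (-1.770018) = -0.301487
  p = 34/182 = 0.186813; ln(p) = -1.677647; p*ln(p) = 0.186813 * (-1.677647) = -0.313406
  p = 25/182 = 0.137363; ln(p) = -1.985128; p*ln(p) = 0.137363 * (-1.985128) = -0.272683
  p = 32/182 = 0.175824; ln(p) = -1.738272; p*ln(p) = 0.175824 * (-1.738272) = -0.305630
sum(p*ln(p)) = (-0.309602) + (-0.283080) + (-0.301487) + (-0.313406) + (-0.272683) + (-0.305630) = -1.785888
H' = -(-1.785888) = 1.785888 ≈ 1.7859

1.7859


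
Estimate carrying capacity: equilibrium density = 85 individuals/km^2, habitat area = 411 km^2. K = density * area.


K = 85 * 411 = 34935 individuals

34935 individuals


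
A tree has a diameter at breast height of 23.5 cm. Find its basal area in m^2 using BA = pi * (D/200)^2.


D/200 = 23.5/200 = 0.1175 m
(D/200)^2 = 0.1175^2 = 0.01380625
BA = 3.141593 * 0.01380625 = 0.0433736 ≈ 0.0434 m^2

0.0434 m^2


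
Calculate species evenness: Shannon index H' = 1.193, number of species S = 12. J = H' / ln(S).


ln(12) = 2.48491
J = H' / ln(S) = 1.193 / 2.48491 = 0.480098 ≈ 0.4801

0.4801


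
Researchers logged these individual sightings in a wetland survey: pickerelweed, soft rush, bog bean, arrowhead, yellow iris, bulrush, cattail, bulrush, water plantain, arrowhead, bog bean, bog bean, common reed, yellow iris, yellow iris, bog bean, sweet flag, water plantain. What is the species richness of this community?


Total individuals logged = 18
Distinct species (count of individuals): pickerelweed (1), soft rush (1), bog bean (4), arrowhead (2), yellow iris (3), bulrush (2), cattail (1), water plantain (2), common reed (1), sweet flag (1)
Species richness = number of distinct species = 10

10


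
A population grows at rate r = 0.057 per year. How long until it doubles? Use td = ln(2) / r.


td = ln(2) / 0.057 = 0.693147 / 0.057 = 12.1605 ≈ 12.2 years

12.2 years


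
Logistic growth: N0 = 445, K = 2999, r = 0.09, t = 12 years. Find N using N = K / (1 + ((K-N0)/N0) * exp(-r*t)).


(K - N0)/N0 = (2999 - 445)/445 = 2554/445 = 5.73933
r*t = 0.09 * 12 = 1.08; exp(-1.08) = 0.339596
5.73933 * 0.339596 = 1.94905
1 + 1.94905 = 2.94905
N = 2999 / 2.94905 = 1016.94 ≈ 1017

1017


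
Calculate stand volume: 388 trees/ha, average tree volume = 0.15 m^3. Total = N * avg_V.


V_stand = 388 * 0.15 = 58.2 m^3/ha

58.2 m^3/ha


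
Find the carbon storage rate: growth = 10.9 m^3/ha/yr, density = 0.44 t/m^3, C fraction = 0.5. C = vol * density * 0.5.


C = 10.9 * 0.44 * 0.5 = 2.398 ≈ 2.40 t C/ha/yr

2.40 t C/ha/yr


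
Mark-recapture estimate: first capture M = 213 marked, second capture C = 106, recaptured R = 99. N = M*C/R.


N = M * C / R = 213 * 106 / 99 = 22578 / 99 = 228.06 ≈ 228

228 individuals


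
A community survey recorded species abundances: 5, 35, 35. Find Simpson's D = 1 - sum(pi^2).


Total N = 5 + 35 + 35 = 75
Per-species terms:
  p = 5/75 = 0.066667; p^2 = 0.066667^2 = 0.004444
  p = 35/75 = 0.466667; p^2 = 0.466667^2 = 0.217778
  p = 35/75 = 0.466667; p^2 = 0.466667^2 = 0.217778
sum(p^2) = 0.004444 + 0.217778 + 0.217778 = 0.440000
D = 1 - 0.440000 = 0.560000 ≈ 0.5600

0.5600


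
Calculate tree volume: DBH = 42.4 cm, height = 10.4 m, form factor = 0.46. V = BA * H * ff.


(D/200)^2 = (42.4/200)^2 = 0.212^2 = 0.044944
BA = 3.141593 * 0.044944 = 0.141196 m^2
V = 0.141196 * 10.4 * 0.46 = 0.675482 ≈ 0.675 m^3

0.675 m^3


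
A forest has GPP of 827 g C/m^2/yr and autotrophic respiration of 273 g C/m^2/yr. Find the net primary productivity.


NPP = GPP - Ra = 827 - 273 = 554 g C/m^2/yr

554 g C/m^2/yr


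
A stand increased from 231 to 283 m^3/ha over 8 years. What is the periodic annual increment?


PAI = (V2 - V1) / period = (283 - 231) / 8 = 52 / 8 = 6.50 m^3/ha/yr

6.50 m^3/ha/yr


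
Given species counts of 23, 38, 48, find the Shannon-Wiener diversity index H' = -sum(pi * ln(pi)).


Total N = 23 + 38 + 48 = 109
Per-species terms:
  p = 23/109 = 0.211009; ln(p) = -1.555854; p*ln(p) = 0.211009 * (-1.555854) = -0.328299
  p = 38/109 = 0.348624; ln(p) = -1.053761; p*ln(p) = 0.348624 * (-1.053761) = -0.367366
  p = 48/109 = 0.440367; ln(p) = -0.820147; p*ln(p) = 0.440367 * (-0.820147) = -0.361166
sum(p*ln(p)) = (-0.328299) + (-0.367366) + (-0.361166) = -1.056831
H' = -(-1.056831) = 1.056831 ≈ 1.0568

1.0568


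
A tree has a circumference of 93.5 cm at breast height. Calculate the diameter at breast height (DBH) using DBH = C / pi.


DBH = C / pi = 93.5 / 3.141593 = 29.7620 ≈ 29.76 cm

29.76 cm


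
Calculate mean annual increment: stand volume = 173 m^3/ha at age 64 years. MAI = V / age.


MAI = 173 / 64 = 2.7031 ≈ 2.70 m^3/ha/yr

2.70 m^3/ha/yr


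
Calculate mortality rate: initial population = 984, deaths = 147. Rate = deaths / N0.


Mortality rate = 147 / 984 = 0.149390 ≈ 0.1494

0.1494


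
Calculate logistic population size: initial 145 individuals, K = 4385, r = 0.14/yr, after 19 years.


(K - N0)/N0 = (4385 - 145)/145 = 4240/145 = 29.2414
r*t = 0.14 * 19 = 2.66; exp(-2.66) = 0.0699482
29.2414 * 0.0699482 = 2.04538
1 + 2.04538 = 3.04538
N = 4385 / 3.04538 = 1439.89 ≈ 1440

1440


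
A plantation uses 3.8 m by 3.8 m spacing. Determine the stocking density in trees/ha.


N = 10000 / 3.8^2 = 10000 / 14.44 = 692.521 ≈ 693 trees/ha

693 trees/ha


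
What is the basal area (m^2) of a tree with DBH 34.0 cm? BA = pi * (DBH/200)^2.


D/200 = 34.0/200 = 0.17 m
(D/200)^2 = 0.17^2 = 0.0289
BA = 3.141593 * 0.0289 = 0.0907920 ≈ 0.0908 m^2

0.0908 m^2


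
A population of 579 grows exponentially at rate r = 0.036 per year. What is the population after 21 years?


r*t = 0.036 * 21 = 0.756
exp(0.756) = 2.12974
N = 579 * 2.12974 = 1233.12 ≈ 1233

1233


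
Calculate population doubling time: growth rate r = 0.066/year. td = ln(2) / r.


td = ln(2) / 0.066 = 0.693147 / 0.066 = 10.5022 ≈ 10.5 years

10.5 years


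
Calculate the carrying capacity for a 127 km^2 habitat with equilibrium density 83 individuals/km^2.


K = 83 * 127 = 10541 individuals

10541 individuals


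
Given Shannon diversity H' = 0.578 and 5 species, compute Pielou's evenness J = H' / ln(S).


ln(5) = 1.60944
J = H' / ln(S) = 0.578 / 1.60944 = 0.359131 ≈ 0.3591

0.3591


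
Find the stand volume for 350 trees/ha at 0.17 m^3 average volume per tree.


V_stand = 350 * 0.17 = 59.5 m^3/ha

59.5 m^3/ha


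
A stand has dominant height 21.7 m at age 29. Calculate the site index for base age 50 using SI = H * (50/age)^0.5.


50/29 = 1.72414
(1.72414)^0.5 = 1.31307
SI = 21.7 * 1.31307 = 28.4936 ≈ 28.5 m

28.5 m


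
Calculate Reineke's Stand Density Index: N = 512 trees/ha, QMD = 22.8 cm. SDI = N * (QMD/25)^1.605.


QMD/25 = 22.8/25 = 0.912
(0.912)^1.605 = exp(1.605 * ln(0.912)) = exp(1.605 * (-0.0921153)) = exp(-0.147845) = 0.862565
SDI = 512 * 0.862565 = 441.633 ≈ 442

442


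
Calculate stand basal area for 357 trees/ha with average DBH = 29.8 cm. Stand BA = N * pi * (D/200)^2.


(D/200)^2 = (29.8/200)^2 = 0.149^2 = 0.022201
Individual BA = 3.141593 * 0.022201 = 0.0697465 m^2
Stand BA = 357 * 0.0697465 = 24.8995 ≈ 24.90 m^2/ha

24.90 m^2/ha


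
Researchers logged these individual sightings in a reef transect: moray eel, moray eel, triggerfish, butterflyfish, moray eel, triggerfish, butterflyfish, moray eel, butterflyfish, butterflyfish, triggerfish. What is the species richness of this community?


Total individuals logged = 11
Distinct species (count of individuals): moray eel (4), triggerfish (3), butterflyfish (4)
Species richness = number of distinct species = 3

3


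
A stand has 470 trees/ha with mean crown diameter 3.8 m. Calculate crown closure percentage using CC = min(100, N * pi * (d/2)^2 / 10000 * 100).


(d/2)^2 = (3.8/2)^2 = 1.9^2 = 3.61
Crown area = 3.141593 * 3.61 = 11.3412 m^2
N * area / 10000 * 100 = 470 * 11.3412 / 10000 * 100 = 53.3036
CC = min(100, 53.3036) = 53.3036 ≈ 53.3%

53.3%


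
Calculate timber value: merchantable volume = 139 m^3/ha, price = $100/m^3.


Value = 139 * 100 = $13900/ha

$13900/ha


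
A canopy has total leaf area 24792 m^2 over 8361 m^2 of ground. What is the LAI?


LAI = 24792 / 8361 = 2.9652 ≈ 2.97

2.97


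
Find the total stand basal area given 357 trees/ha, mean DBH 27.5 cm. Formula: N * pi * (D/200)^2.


(D/200)^2 = (27.5/200)^2 = 0.1375^2 = 0.01890625
Individual BA = 3.141593 * 0.01890625 = 0.0593957 m^2
Stand BA = 357 * 0.0593957 = 21.2043 ≈ 21.20 m^2/ha

21.20 m^2/ha


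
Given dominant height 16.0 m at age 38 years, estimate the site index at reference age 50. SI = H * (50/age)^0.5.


50/38 = 1.31579
(1.31579)^0.5 = 1.14708
SI = 16.0 * 1.14708 = 18.3533 ≈ 18.4 m

18.4 m


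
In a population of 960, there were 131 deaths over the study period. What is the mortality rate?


Mortality rate = 131 / 960 = 0.136458 ≈ 0.1365

0.1365


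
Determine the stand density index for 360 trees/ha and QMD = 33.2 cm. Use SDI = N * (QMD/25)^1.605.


QMD/25 = 33.2/25 = 1.328
(1.328)^1.605 = exp(1.605 * ln(1.328)) = exp(1.605 * 0.283674) = exp(0.455297) = 1.57664
SDI = 360 * 1.57664 = 567.590 ≈ 568

568


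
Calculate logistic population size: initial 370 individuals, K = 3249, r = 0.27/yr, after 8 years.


(K - N0)/N0 = (3249 - 370)/370 = 2879/370 = 7.78108
r*t = 0.27 * 8 = 2.16; exp(-2.16) = 0.115325
7.78108 * 0.115325 = 0.897353
1 + 0.897353 = 1.89735
N = 3249 / 1.89735 = 1712.39 ≈ 1712

1712


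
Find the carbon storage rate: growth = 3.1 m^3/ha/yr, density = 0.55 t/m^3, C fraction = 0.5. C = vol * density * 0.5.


C = 3.1 * 0.55 * 0.5 = 0.8525 ≈ 0.85 t C/ha/yr

0.85 t C/ha/yr


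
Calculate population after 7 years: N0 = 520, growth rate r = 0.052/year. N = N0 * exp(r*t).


r*t = 0.052 * 7 = 0.364
exp(0.364) = 1.43907
N = 520 * 1.43907 = 748.316 ≈ 748

748


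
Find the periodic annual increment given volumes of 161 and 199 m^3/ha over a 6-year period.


PAI = (V2 - V1) / period = (199 - 161) / 6 = 38 / 6 = 6.3333 ≈ 6.33 m^3/ha/yr

6.33 m^3/ha/yr


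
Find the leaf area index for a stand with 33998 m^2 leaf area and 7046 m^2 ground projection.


LAI = 33998 / 7046 = 4.8251 ≈ 4.83

4.83


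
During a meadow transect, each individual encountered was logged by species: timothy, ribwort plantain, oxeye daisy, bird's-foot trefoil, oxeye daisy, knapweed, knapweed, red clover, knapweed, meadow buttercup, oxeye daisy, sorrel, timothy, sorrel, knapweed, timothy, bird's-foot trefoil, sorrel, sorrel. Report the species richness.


Total individuals logged = 19
Distinct species (count of individuals): timothy (3), ribwort plantain (1), oxeye daisy (3), bird's-foot trefoil (2), knapweed (4), red clover (1), meadow buttercup (1), sorrel (4)
Species richness = number of distinct species = 8

8


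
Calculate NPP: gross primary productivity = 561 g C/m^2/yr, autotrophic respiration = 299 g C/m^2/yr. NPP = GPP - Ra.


NPP = GPP - Ra = 561 - 299 = 262 g C/m^2/yr

262 g C/m^2/yr


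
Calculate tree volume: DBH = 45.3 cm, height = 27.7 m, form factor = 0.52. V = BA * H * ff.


(D/200)^2 = (45.3/200)^2 = 0.2265^2 = 0.05130225
BA = 3.141593 * 0.05130225 = 0.161171 m^2
V = 0.161171 * 27.7 * 0.52 = 2.32151 ≈ 2.322 m^3

2.322 m^3


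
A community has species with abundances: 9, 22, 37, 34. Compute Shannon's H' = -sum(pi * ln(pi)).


Total N = 9 + 22 + 37 + 34 = 102
Per-species terms:
  p = 9/102 = 0.088235; ln(p) = -2.427752; p*ln(p) = 0.088235 * (-2.427752) = -0.214213
  p = 22/102 = 0.215686; ln(p) = -1.533932; p*ln(p) = 0.215686 * (-1.533932) = -0.330848
  p = 37/102 = 0.362745; ln(p) = -1.014055; p*ln(p) = 0.362745 * (-1.014055) = -0.367843
  p = 34/102 = 0.333333; ln(p) = -1.098613; p*ln(p) = 0.333333 * (-1.098613) = -0.366204
sum(p*ln(p)) = (-0.214213) + (-0.330848) + (-0.367843) + (-0.366204) = -1.279108
H' = -(-1.279108) = 1.279108 ≈ 1.2791

1.2791


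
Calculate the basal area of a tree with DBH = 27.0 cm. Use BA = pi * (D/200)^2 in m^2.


D/200 = 27.0/200 = 0.135 m
(D/200)^2 = 0.135^2 = 0.018225
BA = 3.141593 * 0.018225 = 0.0572555 ≈ 0.0573 m^2

0.0573 m^2


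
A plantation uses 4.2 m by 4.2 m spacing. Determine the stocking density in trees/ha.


N = 10000 / 4.2^2 = 10000 / 17.64 = 566.893 ≈ 567 trees/ha

567 trees/ha


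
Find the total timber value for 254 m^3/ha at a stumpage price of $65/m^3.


Value = 254 * 65 = $16510/ha

$16510/ha


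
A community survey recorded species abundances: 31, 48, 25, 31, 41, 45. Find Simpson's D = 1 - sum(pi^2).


Total N = 31 + 48 + 25 + 31 + 41 + 45 = 221
Per-species terms:
  p = 31/221 = 0.140271; p^2 = 0.140271^2 = 0.019676
  p = 48/221 = 0.217195; p^2 = 0.217195^2 = 0.047174
  p = 25/221 = 0.113122; p^2 = 0.113122^2 = 0.012797
  p = 31/221 = 0.140271; p^2 = 0.140271^2 = 0.019676
  p = 41/221 = 0.185520; p^2 = 0.185520^2 = 0.034418
  p = 45/221 = 0.203620; p^2 = 0.203620^2 = 0.041461
sum(p^2) = 0.019676 + 0.047174 + 0.012797 + 0.019676 + 0.034418 + 0.041461 = 0.175202
D = 1 - 0.175202 = 0.824798 ≈ 0.8248

0.8248


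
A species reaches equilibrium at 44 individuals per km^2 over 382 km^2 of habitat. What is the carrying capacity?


K = 44 * 382 = 16808 individuals

16808 individuals


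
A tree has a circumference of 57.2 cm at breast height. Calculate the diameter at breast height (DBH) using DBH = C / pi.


DBH = C / pi = 57.2 / 3.141593 = 18.2073 ≈ 18.21 cm

18.21 cm


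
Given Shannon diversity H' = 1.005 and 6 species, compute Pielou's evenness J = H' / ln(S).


ln(6) = 1.79176
J = H' / ln(S) = 1.005 / 1.79176 = 0.560901 ≈ 0.5609

0.5609


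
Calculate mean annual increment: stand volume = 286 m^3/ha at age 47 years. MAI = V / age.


MAI = 286 / 47 = 6.0851 ≈ 6.09 m^3/ha/yr

6.09 m^3/ha/yr


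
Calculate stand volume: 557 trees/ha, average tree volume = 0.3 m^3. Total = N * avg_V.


V_stand = 557 * 0.3 = 167.1 m^3/ha

167.1 m^3/ha


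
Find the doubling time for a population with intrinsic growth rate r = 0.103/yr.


td = ln(2) / 0.103 = 0.693147 / 0.103 = 6.72958 ≈ 6.7 years

6.7 years


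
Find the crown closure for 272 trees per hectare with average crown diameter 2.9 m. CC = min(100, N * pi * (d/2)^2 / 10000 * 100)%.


(d/2)^2 = (2.9/2)^2 = 1.45^2 = 2.1025
Crown area = 3.141593 * 2.1025 = 6.60520 m^2
N * area / 10000 * 100 = 272 * 6.60520 / 10000 * 100 = 17.9661
CC = min(100, 17.9661) = 17.9661 ≈ 18.0%

18.0%


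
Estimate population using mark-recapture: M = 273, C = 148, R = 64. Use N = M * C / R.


N = M * C / R = 273 * 148 / 64 = 40404 / 64 = 631.31 ≈ 631

631 individuals


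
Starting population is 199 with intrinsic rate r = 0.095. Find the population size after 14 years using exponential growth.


r*t = 0.095 * 14 = 1.33
exp(1.33) = 3.78104
N = 199 * 3.78104 = 752.427 ≈ 752

752


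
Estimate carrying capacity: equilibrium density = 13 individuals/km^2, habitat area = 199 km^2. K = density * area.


K = 13 * 199 = 2587 individuals

2587 individuals


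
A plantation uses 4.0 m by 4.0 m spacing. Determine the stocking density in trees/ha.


N = 10000 / 4.0^2 = 10000 / 16 = 625.000 ≈ 625 trees/ha

625 trees/ha


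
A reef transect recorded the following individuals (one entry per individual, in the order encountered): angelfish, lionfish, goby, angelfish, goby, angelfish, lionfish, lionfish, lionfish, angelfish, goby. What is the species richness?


Total individuals logged = 11
Distinct species (count of individuals): angelfish (4), lionfish (4), goby (3)
Species richness = number of distinct species = 3

3


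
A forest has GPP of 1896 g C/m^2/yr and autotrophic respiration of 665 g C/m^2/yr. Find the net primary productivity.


NPP = GPP - Ra = 1896 - 665 = 1231 g C/m^2/yr

1231 g C/m^2/yr


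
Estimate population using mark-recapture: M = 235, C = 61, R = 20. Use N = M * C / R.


N = M * C / R = 235 * 61 / 20 = 14335 / 20 = 716.75 ≈ 717

717 individuals


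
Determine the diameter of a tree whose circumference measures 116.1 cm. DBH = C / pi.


DBH = C / pi = 116.1 / 3.141593 = 36.9558 ≈ 36.96 cm

36.96 cm


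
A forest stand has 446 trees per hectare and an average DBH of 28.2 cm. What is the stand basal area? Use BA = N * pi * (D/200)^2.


(D/200)^2 = (28.2/200)^2 = 0.141^2 = 0.019881
Individual BA = 3.141593 * 0.019881 = 0.0624580 m^2
Stand BA = 446 * 0.0624580 = 27.8563 ≈ 27.86 m^2/ha

27.86 m^2/ha


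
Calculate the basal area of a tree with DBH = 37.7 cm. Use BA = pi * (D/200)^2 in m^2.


D/200 = 37.7/200 = 0.1885 m
(D/200)^2 = 0.1885^2 = 0.03553225
BA = 3.141593 * 0.03553225 = 0.111628 ≈ 0.1116 m^2

0.1116 m^2


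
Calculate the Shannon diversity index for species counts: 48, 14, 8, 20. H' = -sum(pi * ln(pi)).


Total N = 48 + 14 + 8 + 20 = 90
Per-species terms:
  p = 48/90 = 0.533333; ln(p) = -0.628609; p*ln(p) = 0.533333 * (-0.628609) = -0.335258
  p = 14/90 = 0.155556; ln(p) = -1.860749; p*ln(p) = 0.155556 * (-1.860749) = -0.289451
  p = 8/90 = 0.088889; ln(p) = -2.420367; p*ln(p) = 0.088889 * (-2.420367) = -0.215144
  p = 20/90 = 0.222222; ln(p) = -1.504078; p*ln(p) = 0.222222 * (-1.504078) = -0.334239
sum(p*ln(p)) = (-0.335258) + (-0.289451) + (-0.215144) + (-0.334239) = -1.174092
H' = -(-1.174092) = 1.174092 ≈ 1.1741

1.1741


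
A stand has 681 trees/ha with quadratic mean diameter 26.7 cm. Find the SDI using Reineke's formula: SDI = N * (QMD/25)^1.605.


QMD/25 = 26.7/25 = 1.068
(1.068)^1.605 = exp(1.605 * ln(1.068)) = exp(1.605 * 0.0657877) = exp(0.105589) = 1.11137
SDI = 681 * 1.11137 = 756.843 ≈ 757

757


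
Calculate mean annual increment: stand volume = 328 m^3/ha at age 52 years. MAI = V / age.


MAI = 328 / 52 = 6.3077 ≈ 6.31 m^3/ha/yr

6.31 m^3/ha/yr


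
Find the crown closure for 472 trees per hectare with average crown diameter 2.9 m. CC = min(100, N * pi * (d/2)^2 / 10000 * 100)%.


(d/2)^2 = (2.9/2)^2 = 1.45^2 = 2.1025
Crown area = 3.141593 * 2.1025 = 6.60520 m^2
N * area / 10000 * 100 = 472 * 6.60520 / 10000 * 100 = 31.1765
CC = min(100, 31.1765) = 31.1765 ≈ 31.2%

31.2%


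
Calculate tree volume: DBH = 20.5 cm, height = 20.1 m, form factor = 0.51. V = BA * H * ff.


(D/200)^2 = (20.5/200)^2 = 0.1025^2 = 0.01050625
BA = 3.141593 * 0.01050625 = 0.0330064 m^2
V = 0.0330064 * 20.1 * 0.51 = 0.338349 ≈ 0.338 m^3

0.338 m^3


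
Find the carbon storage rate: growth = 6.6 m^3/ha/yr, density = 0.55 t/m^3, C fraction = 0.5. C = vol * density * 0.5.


C = 6.6 * 0.55 * 0.5 = 1.815 ≈ 1.82 t C/ha/yr

1.82 t C/ha/yr


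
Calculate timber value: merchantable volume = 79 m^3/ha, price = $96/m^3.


Value = 79 * 96 = $7584/ha

$7584/ha


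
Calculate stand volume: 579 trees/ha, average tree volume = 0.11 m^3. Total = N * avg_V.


V_stand = 579 * 0.11 = 63.69 ≈ 63.7 m^3/ha

63.7 m^3/ha


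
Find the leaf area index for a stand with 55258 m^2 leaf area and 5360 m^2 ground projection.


LAI = 55258 / 5360 = 10.3093 ≈ 10.31

10.31


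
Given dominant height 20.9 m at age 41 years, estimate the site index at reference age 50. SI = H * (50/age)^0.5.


50/41 = 1.21951
(1.21951)^0.5 = 1.10431
SI = 20.9 * 1.10431 = 23.0801 ≈ 23.1 m

23.1 m


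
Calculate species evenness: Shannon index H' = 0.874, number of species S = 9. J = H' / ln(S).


ln(9) = 2.19722
J = H' / ln(S) = 0.874 / 2.19722 = 0.397775 ≈ 0.3978

0.3978


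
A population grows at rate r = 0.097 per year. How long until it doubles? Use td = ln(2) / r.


td = ln(2) / 0.097 = 0.693147 / 0.097 = 7.14585 ≈ 7.1 years

7.1 years


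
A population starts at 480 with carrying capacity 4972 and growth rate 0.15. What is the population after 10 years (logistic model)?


(K - N0)/N0 = (4972 - 480)/480 = 4492/480 = 9.35833
r*t = 0.15 * 10 = 1.5; exp(-1.5) = 0.223130
9.35833 * 0.223130 = 2.08812
1 + 2.08812 = 3.08812
N = 4972 / 3.08812 = 1610.04 ≈ 1610

1610


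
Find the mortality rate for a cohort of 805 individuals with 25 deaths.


Mortality rate = 25 / 805 = 0.031056 ≈ 0.0311

0.0311


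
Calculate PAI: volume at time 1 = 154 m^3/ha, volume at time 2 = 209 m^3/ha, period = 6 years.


PAI = (V2 - V1) / period = (209 - 154) / 6 = 55 / 6 = 9.1667 ≈ 9.17 m^3/ha/yr

9.17 m^3/ha/yr


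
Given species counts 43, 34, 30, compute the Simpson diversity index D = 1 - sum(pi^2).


Total N = 43 + 34 + 30 = 107
Per-species terms:
  p = 43/107 = 0.401869; p^2 = 0.401869^2 = 0.161499
  p = 34/107 = 0.317757; p^2 = 0.317757^2 = 0.100970
  p = 30/107 = 0.280374; p^2 = 0.280374^2 = 0.078610
sum(p^2) = 0.161499 + 0.100970 + 0.078610 = 0.341079
D = 1 - 0.341079 = 0.658921 ≈ 0.6589

0.6589


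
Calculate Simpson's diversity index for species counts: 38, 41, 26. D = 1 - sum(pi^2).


Total N = 38 + 41 + 26 = 105
Per-species terms:
  p = 38/105 = 0.361905; p^2 = 0.361905^2 = 0.130975
  p = 41/105 = 0.390476; p^2 = 0.390476^2 = 0.152472
  p = 26/105 = 0.247619; p^2 = 0.247619^2 = 0.061315
sum(p^2) = 0.130975 + 0.152472 + 0.061315 = 0.344762
D = 1 - 0.344762 = 0.655238 ≈ 0.6552

0.6552


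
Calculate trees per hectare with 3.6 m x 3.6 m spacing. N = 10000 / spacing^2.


N = 10000 / 3.6^2 = 10000 / 12.96 = 771.605 ≈ 772 trees/ha

772 trees/ha


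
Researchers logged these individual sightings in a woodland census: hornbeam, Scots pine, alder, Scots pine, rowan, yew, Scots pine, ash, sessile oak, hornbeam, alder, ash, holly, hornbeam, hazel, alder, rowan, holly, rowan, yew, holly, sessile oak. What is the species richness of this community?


Total individuals logged = 22
Distinct species (count of individuals): hornbeam (3), Scots pine (3), alder (3), rowan (3), yew (2), ash (2), sessile oak (2), holly (3), hazel (1)
Species richness = number of distinct species = 9

9


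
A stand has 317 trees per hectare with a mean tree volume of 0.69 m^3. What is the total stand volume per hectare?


V_stand = 317 * 0.69 = 218.73 ≈ 218.7 m^3/ha

218.7 m^3/ha


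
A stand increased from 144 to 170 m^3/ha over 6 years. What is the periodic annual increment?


PAI = (V2 - V1) / period = (170 - 144) / 6 = 26 / 6 = 4.3333 ≈ 4.33 m^3/ha/yr

4.33 m^3/ha/yr


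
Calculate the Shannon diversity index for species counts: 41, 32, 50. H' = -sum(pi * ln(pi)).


Total N = 41 + 32 + 50 = 123
Per-species terms:
  p = 41/123 = 0.333333; ln(p) = -1.098613; p*ln(p) = 0.333333 * (-1.098613) = -0.366204
  p = 32/123 = 0.260163; ln(p) = -1.346447; p*ln(p) = 0.260163 * (-1.346447) = -0.350296
  p = 50/123 = 0.406504; ln(p) = -0.900162; p*ln(p) = 0.406504 * (-0.900162) = -0.365919
sum(p*ln(p)) = (-0.366204) + (-0.350296) + (-0.365919) = -1.082419
H' = -(-1.082419) = 1.082419 ≈ 1.0824

1.0824


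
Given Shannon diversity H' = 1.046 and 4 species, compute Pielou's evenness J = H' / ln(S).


ln(4) = 1.38629
J = H' / ln(S) = 1.046 / 1.38629 = 0.754532 ≈ 0.7545

0.7545


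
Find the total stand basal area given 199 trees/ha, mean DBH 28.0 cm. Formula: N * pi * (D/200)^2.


(D/200)^2 = (28.0/200)^2 = 0.14^2 = 0.0196
Individual BA = 3.141593 * 0.0196 = 0.0615752 m^2
Stand BA = 199 * 0.0615752 = 12.2535 ≈ 12.25 m^2/ha

12.25 m^2/ha


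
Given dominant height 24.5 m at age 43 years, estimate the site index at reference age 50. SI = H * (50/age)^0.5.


50/43 = 1.16279
(1.16279)^0.5 = 1.07833
SI = 24.5 * 1.07833 = 26.4191 ≈ 26.4 m

26.4 m


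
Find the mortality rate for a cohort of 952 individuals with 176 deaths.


Mortality rate = 176 / 952 = 0.184874 ≈ 0.1849

0.1849


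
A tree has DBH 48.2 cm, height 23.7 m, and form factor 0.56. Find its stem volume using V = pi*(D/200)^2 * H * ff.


(D/200)^2 = (48.2/200)^2 = 0.241^2 = 0.058081
BA = 3.141593 * 0.058081 = 0.182467 m^2
V = 0.182467 * 23.7 * 0.56 = 2.42170 ≈ 2.422 m^3

2.422 m^3


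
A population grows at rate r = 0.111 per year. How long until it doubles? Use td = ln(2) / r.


td = ln(2) / 0.111 = 0.693147 / 0.111 = 6.24457 ≈ 6.2 years

6.2 years
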